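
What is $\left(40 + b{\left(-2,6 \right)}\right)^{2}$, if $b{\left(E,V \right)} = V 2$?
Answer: $2704$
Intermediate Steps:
$b{\left(E,V \right)} = 2 V$
$\left(40 + b{\left(-2,6 \right)}\right)^{2} = \left(40 + 2 \cdot 6\right)^{2} = \left(40 + 12\right)^{2} = 52^{2} = 2704$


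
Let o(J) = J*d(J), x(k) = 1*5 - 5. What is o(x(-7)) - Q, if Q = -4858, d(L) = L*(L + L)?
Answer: 4858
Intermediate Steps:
d(L) = 2*L² (d(L) = L*(2*L) = 2*L²)
x(k) = 0 (x(k) = 5 - 5 = 0)
o(J) = 2*J³ (o(J) = J*(2*J²) = 2*J³)
o(x(-7)) - Q = 2*0³ - 1*(-4858) = 2*0 + 4858 = 0 + 4858 = 4858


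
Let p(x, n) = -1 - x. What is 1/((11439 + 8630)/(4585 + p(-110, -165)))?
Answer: 4694/20069 ≈ 0.23389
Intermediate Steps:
1/((11439 + 8630)/(4585 + p(-110, -165))) = 1/((11439 + 8630)/(4585 + (-1 - 1*(-110)))) = 1/(20069/(4585 + (-1 + 110))) = 1/(20069/(4585 + 109)) = 1/(20069/4694) = 4694/20069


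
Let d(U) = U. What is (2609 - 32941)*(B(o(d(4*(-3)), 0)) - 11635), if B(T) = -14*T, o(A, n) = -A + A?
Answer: 352912820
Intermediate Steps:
o(A, n) = 0
(2609 - 32941)*(B(o(d(4*(-3)), 0)) - 11635) = (2609 - 32941)*(-14*0 - 11635) = -30332*(0 - 11635) = -30332*(-11635) = 352912820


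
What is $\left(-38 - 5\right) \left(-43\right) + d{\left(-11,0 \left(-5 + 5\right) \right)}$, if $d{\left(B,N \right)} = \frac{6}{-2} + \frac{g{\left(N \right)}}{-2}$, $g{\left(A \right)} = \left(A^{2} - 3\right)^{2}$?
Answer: $\frac{3683}{2} \approx 1841.5$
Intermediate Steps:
$g{\left(A \right)} = \left(-3 + A^{2}\right)^{2}$
$d{\left(B,N \right)} = -3 - \frac{\left(-3 + N^{2}\right)^{2}}{2}$ ($d{\left(B,N \right)} = \frac{6}{-2} + \frac{\left(-3 + N^{2}\right)^{2}}{-2} = 6 \left(- \frac{1}{2}\right) + \left(-3 + N^{2}\right)^{2} \left(- \frac{1}{2}\right) = -3 - \frac{\left(-3 + N^{2}\right)^{2}}{2}$)
$\left(-38 - 5\right) \left(-43\right) + d{\left(-11,0 \left(-5 + 5\right) \right)} = \left(-38 - 5\right) \left(-43\right) - \left(3 + \frac{\left(-3 + \left(0 \left(-5 + 5\right)\right)^{2}\right)^{2}}{2}\right) = \left(-43\right) \left(-43\right) - \left(3 + \frac{\left(-3 + \left(0 \cdot 0\right)^{2}\right)^{2}}{2}\right) = 1849 - \left(3 + \frac{\left(-3 + 0^{2}\right)^{2}}{2}\right) = 1849 - \left(3 + \frac{\left(-3 + 0\right)^{2}}{2}\right) = 1849 - \left(3 + \frac{\left(-3\right)^{2}}{2}\right) = 1849 - \frac{15}{2} = \frac{3683}{2}$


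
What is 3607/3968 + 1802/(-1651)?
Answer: -1195179/6551168 ≈ -0.18244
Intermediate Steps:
3607/3968 + 1802/(-1651) = 3607*(1/3968) + 1802*(-1/1651) = 3607/3968 - 1802/1651 = -1195179/6551168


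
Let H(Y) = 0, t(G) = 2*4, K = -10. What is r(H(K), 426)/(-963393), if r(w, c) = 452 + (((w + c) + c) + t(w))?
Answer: -1312/963393 ≈ -0.0013619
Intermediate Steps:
t(G) = 8
r(w, c) = 460 + w + 2*c (r(w, c) = 452 + (((w + c) + c) + 8) = 452 + (((c + w) + c) + 8) = 452 + ((w + 2*c) + 8) = 452 + (8 + w + 2*c) = 460 + w + 2*c)
r(H(K), 426)/(-963393) = (460 + 0 + 2*426)/(-963393) = (460 + 0 + 852)*(-1/963393) = 1312*(-1/963393) = -1312/963393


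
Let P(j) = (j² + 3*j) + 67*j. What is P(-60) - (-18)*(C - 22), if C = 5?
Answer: -906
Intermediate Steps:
P(j) = j² + 70*j
P(-60) - (-18)*(C - 22) = -60*(70 - 60) - (-18)*(5 - 22) = -60*10 - (-18)*(-17) = -600 - 1*306 = -600 - 306 = -906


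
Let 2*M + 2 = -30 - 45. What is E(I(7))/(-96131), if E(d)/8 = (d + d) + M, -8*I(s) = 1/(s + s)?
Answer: 2157/672917 ≈ 0.0032054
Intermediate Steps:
M = -77/2 (M = -1 + (-30 - 45)/2 = -1 + (1/2)*(-75) = -1 - 75/2 = -77/2 ≈ -38.500)
I(s) = -1/(16*s) (I(s) = -1/(8*(s + s)) = -1/(2*s)/8 = -1/(16*s))
E(d) = -308 + 16*d (E(d) = 8*((d + d) - 77/2) = 8*(2*d - 77/2) = 8*(-77/2 + 2*d) = -308 + 16*d)
E(I(7))/(-96131) = (-308 + 16*(-1/16/7))/(-96131) = (-308 + 16*(-1/16*1/7))*(-1/96131) = (-308 + 16*(-1/112))*(-1/96131) = (-308 - 1/7)*(-1/96131) = -2157/7*(-1/96131) = 2157/672917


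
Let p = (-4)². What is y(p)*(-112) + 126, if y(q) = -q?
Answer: 1918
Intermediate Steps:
p = 16
y(p)*(-112) + 126 = -1*16*(-112) + 126 = -16*(-112) + 126 = 1792 + 126 = 1918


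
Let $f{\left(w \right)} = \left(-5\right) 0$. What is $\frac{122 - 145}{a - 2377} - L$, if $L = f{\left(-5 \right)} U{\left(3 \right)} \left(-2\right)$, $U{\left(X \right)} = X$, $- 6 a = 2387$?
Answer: $\frac{138}{16649} \approx 0.0082888$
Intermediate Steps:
$a = - \frac{2387}{6}$ ($a = \left(- \frac{1}{6}\right) 2387 = - \frac{2387}{6} \approx -397.83$)
$f{\left(w \right)} = 0$
$L = 0$ ($L = 0 \cdot 3 \left(-2\right) = 0 \left(-2\right) = 0$)
$\frac{122 - 145}{a - 2377} - L = \frac{122 - 145}{- \frac{2387}{6} - 2377} - 0 = - \frac{23}{- \frac{16649}{6}} + 0 = \left(-23\right) \left(- \frac{6}{16649}\right) + 0 = \frac{138}{16649} + 0 = \frac{138}{16649}$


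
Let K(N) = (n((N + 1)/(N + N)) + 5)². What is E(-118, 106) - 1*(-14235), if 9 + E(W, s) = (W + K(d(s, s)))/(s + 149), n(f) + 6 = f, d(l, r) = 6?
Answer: 522361753/36720 ≈ 14226.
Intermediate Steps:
n(f) = -6 + f
K(N) = (-1 + (1 + N)/(2*N))² (K(N) = ((-6 + (N + 1)/(N + N)) + 5)² = ((-6 + (1 + N)/((2*N))) + 5)² = ((-6 + (1 + N)*(1/(2*N))) + 5)² = ((-6 + (1 + N)/(2*N)) + 5)² = (-1 + (1 + N)/(2*N))²)
E(W, s) = -9 + (25/144 + W)/(149 + s) (E(W, s) = -9 + (W + (¼)*(1 - 1*6)²/6²)/(s + 149) = -9 + (W + (¼)*(1/36)*(1 - 6)²)/(149 + s) = -9 + (W + (¼)*(1/36)*(-5)²)/(149 + s) = -9 + (W + (¼)*(1/36)*25)/(149 + s) = -9 + (W + 25/144)/(149 + s) = -9 + (25/144 + W)/(149 + s))
E(-118, 106) - 1*(-14235) = (-193079/144 - 118 - 9*106)/(149 + 106) - 1*(-14235) = (-193079/144 - 118 - 954)/255 + 14235 = (1/255)*(-347447/144) + 14235 = -347447/36720 + 14235 = 522361753/36720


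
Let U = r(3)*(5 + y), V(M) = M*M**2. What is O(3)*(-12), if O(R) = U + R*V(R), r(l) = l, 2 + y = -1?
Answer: -1044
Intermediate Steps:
y = -3 (y = -2 - 1 = -3)
V(M) = M**3
U = 6 (U = 3*(5 - 3) = 3*2 = 6)
O(R) = 6 + R**4 (O(R) = 6 + R*R**3 = 6 + R**4)
O(3)*(-12) = (6 + 3**4)*(-12) = (6 + 81)*(-12) = 87*(-12) = -1044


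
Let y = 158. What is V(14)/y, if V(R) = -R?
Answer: -7/79 ≈ -0.088608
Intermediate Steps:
V(14)/y = (-1*14)/158 = (1/158)*(-14) = -7/79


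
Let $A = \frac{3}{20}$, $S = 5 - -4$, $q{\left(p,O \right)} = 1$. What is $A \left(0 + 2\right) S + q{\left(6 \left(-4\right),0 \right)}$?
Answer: $\frac{37}{10} \approx 3.7$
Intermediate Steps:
$S = 9$ ($S = 5 + 4 = 9$)
$A = \frac{3}{20}$ ($A = 3 \cdot \frac{1}{20} = \frac{3}{20} \approx 0.15$)
$A \left(0 + 2\right) S + q{\left(6 \left(-4\right),0 \right)} = \frac{3 \left(0 + 2\right) 9}{20} + 1 = \frac{3 \cdot 2 \cdot 9}{20} + 1 = \frac{3}{20} \cdot 18 + 1 = \frac{27}{10} + 1 = \frac{37}{10}$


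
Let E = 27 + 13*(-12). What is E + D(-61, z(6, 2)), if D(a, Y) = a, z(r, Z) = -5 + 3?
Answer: -190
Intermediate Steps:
z(r, Z) = -2
E = -129 (E = 27 - 156 = -129)
E + D(-61, z(6, 2)) = -129 - 61 = -190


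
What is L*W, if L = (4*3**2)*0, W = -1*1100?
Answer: 0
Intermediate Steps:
W = -1100
L = 0 (L = (4*9)*0 = 36*0 = 0)
L*W = 0*(-1100) = 0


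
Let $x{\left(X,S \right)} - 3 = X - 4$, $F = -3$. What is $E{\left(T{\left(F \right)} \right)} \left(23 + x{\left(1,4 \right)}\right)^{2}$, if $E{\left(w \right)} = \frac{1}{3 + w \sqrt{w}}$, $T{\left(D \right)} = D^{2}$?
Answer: $\frac{529}{30} \approx 17.633$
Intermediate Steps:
$x{\left(X,S \right)} = -1 + X$ ($x{\left(X,S \right)} = 3 + \left(X - 4\right) = 3 + \left(-4 + X\right) = -1 + X$)
$E{\left(w \right)} = \frac{1}{3 + w^{\frac{3}{2}}}$
$E{\left(T{\left(F \right)} \right)} \left(23 + x{\left(1,4 \right)}\right)^{2} = \frac{\left(23 + \left(-1 + 1\right)\right)^{2}}{3 + \left(\left(-3\right)^{2}\right)^{\frac{3}{2}}} = \frac{\left(23 + 0\right)^{2}}{3 + 9^{\frac{3}{2}}} = \frac{23^{2}}{3 + 27} = \frac{1}{30} \cdot 529 = \frac{529}{30}$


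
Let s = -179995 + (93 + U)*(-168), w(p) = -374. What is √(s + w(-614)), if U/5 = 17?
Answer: I*√210273 ≈ 458.56*I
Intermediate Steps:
U = 85 (U = 5*17 = 85)
s = -209899 (s = -179995 + (93 + 85)*(-168) = -179995 + 178*(-168) = -179995 - 29904 = -209899)
√(s + w(-614)) = √(-209899 - 374) = √(-210273) = I*√210273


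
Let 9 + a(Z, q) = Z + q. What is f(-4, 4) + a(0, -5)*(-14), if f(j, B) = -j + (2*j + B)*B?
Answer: 184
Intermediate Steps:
f(j, B) = -j + B*(B + 2*j) (f(j, B) = -j + (B + 2*j)*B = -j + B*(B + 2*j))
a(Z, q) = -9 + Z + q (a(Z, q) = -9 + (Z + q) = -9 + Z + q)
f(-4, 4) + a(0, -5)*(-14) = (4² - 1*(-4) + 2*4*(-4)) + (-9 + 0 - 5)*(-14) = (16 + 4 - 32) - 14*(-14) = -12 + 196 = 184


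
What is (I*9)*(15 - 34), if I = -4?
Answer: 684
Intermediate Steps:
(I*9)*(15 - 34) = (-4*9)*(15 - 34) = -36*(-19) = 684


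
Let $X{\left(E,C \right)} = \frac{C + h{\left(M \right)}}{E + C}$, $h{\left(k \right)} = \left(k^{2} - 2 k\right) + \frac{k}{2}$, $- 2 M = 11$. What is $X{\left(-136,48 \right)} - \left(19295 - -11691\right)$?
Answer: $- \frac{5453709}{176} \approx -30987.0$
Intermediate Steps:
$M = - \frac{11}{2}$ ($M = \left(- \frac{1}{2}\right) 11 = - \frac{11}{2} \approx -5.5$)
$h{\left(k \right)} = k^{2} - \frac{3 k}{2}$ ($h{\left(k \right)} = \left(k^{2} - 2 k\right) + k \frac{1}{2} = \left(k^{2} - 2 k\right) + \frac{k}{2} = k^{2} - \frac{3 k}{2}$)
$X{\left(E,C \right)} = \frac{\frac{77}{2} + C}{C + E}$ ($X{\left(E,C \right)} = \frac{C + \frac{1}{2} \left(- \frac{11}{2}\right) \left(-3 + 2 \left(- \frac{11}{2}\right)\right)}{E + C} = \frac{C + \frac{1}{2} \left(- \frac{11}{2}\right) \left(-3 - 11\right)}{C + E} = \frac{C + \frac{1}{2} \left(- \frac{11}{2}\right) \left(-14\right)}{C + E} = \frac{C + \frac{77}{2}}{C + E} = \frac{\frac{77}{2} + C}{C + E}$)
$X{\left(-136,48 \right)} - \left(19295 - -11691\right) = \frac{\frac{77}{2} + 48}{48 - 136} - \left(19295 - -11691\right) = \frac{1}{-88} \cdot \frac{173}{2} - \left(19295 + 11691\right) = \left(- \frac{1}{88}\right) \frac{173}{2} - 30986 = - \frac{173}{176} - 30986 = - \frac{5453709}{176}$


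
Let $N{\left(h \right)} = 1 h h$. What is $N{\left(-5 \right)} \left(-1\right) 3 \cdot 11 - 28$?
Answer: $-853$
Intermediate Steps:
$N{\left(h \right)} = h^{2}$ ($N{\left(h \right)} = h h = h^{2}$)
$N{\left(-5 \right)} \left(-1\right) 3 \cdot 11 - 28 = \left(-5\right)^{2} \left(-1\right) 3 \cdot 11 - 28 = 25 \left(-1\right) 3 \cdot 11 - 28 = \left(-25\right) 3 \cdot 11 - 28 = \left(-75\right) 11 - 28 = -825 - 28 = -853$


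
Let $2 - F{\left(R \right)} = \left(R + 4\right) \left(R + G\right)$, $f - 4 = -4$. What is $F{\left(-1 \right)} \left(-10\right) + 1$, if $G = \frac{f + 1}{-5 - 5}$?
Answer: $-52$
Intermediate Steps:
$f = 0$ ($f = 4 - 4 = 0$)
$G = - \frac{1}{10}$ ($G = \frac{0 + 1}{-5 - 5} = 1 \frac{1}{-10} = 1 \left(- \frac{1}{10}\right) = - \frac{1}{10} \approx -0.1$)
$F{\left(R \right)} = 2 - \left(4 + R\right) \left(- \frac{1}{10} + R\right)$ ($F{\left(R \right)} = 2 - \left(R + 4\right) \left(R - \frac{1}{10}\right) = 2 - \left(4 + R\right) \left(- \frac{1}{10} + R\right)$)
$F{\left(-1 \right)} \left(-10\right) + 1 = \left(\frac{12}{5} - \left(-1\right)^{2} - - \frac{39}{10}\right) \left(-10\right) + 1 = \left(\frac{12}{5} - 1 + \frac{39}{10}\right) \left(-10\right) + 1 = \frac{53}{10} \left(-10\right) + 1 = -53 + 1 = -52$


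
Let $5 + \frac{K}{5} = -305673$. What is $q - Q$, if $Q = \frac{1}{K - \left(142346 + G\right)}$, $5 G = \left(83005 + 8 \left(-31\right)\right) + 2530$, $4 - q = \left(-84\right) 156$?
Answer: $\frac{110617979441}{8438967} \approx 13108.0$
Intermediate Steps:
$K = -1528390$ ($K = -25 + 5 \left(-305673\right) = -25 - 1528365 = -1528390$)
$q = 13108$ ($q = 4 - \left(-84\right) 156 = 4 - -13104 = 4 + 13104 = 13108$)
$G = \frac{85287}{5}$ ($G = \frac{\left(83005 + 8 \left(-31\right)\right) + 2530}{5} = \frac{\left(83005 - 248\right) + 2530}{5} = \frac{82757 + 2530}{5} = \frac{1}{5} \cdot 85287 = \frac{85287}{5} \approx 17057.0$)
$Q = - \frac{5}{8438967}$ ($Q = \frac{1}{-1528390 - \frac{797017}{5}} = \frac{1}{- \frac{8438967}{5}} = - \frac{5}{8438967} \approx -5.9249 \cdot 10^{-7}$)
$q - Q = 13108 - - \frac{5}{8438967} = 13108 + \frac{5}{8438967} = \frac{110617979441}{8438967}$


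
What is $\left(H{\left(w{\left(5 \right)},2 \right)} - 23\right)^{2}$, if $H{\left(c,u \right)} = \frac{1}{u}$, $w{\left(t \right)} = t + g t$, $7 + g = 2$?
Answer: $\frac{2025}{4} \approx 506.25$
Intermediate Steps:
$g = -5$ ($g = -7 + 2 = -5$)
$w{\left(t \right)} = - 4 t$ ($w{\left(t \right)} = t - 5 t = - 4 t$)
$\left(H{\left(w{\left(5 \right)},2 \right)} - 23\right)^{2} = \left(\frac{1}{2} - 23\right)^{2} = \left(- \frac{45}{2}\right)^{2} = \frac{2025}{4}$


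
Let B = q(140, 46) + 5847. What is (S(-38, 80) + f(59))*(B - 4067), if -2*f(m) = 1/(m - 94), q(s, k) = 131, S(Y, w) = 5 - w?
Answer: -1432977/10 ≈ -1.4330e+5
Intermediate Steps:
B = 5978 (B = 131 + 5847 = 5978)
f(m) = -1/(2*(-94 + m)) (f(m) = -1/(2*(m - 94)) = -1/(2*(-94 + m)))
(S(-38, 80) + f(59))*(B - 4067) = ((5 - 1*80) - 1/(-188 + 2*59))*(5978 - 4067) = ((5 - 80) - 1/(-188 + 118))*1911 = (-75 - 1/(-70))*1911 = (-75 - 1*(-1/70))*1911 = (-75 + 1/70)*1911 = -5249/70*1911 = -1432977/10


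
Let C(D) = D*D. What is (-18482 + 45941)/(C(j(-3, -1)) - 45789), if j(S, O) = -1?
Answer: -27459/45788 ≈ -0.59970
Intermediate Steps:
C(D) = D²
(-18482 + 45941)/(C(j(-3, -1)) - 45789) = (-18482 + 45941)/((-1)² - 45789) = 27459/(1 - 45789) = 27459/(-45788) = 27459*(-1/45788) = -27459/45788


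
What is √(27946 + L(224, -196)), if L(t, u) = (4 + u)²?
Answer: √64810 ≈ 254.58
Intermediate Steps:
√(27946 + L(224, -196)) = √(27946 + (4 - 196)²) = √(27946 + (-192)²) = √(27946 + 36864) = √64810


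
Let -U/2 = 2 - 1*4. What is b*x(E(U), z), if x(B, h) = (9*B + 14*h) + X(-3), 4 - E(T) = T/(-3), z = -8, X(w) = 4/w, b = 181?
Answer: -35476/3 ≈ -11825.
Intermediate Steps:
U = 4 (U = -2*(2 - 1*4) = -2*(2 - 4) = -2*(-2) = 4)
E(T) = 4 + T/3 (E(T) = 4 - T/(-3) = 4 - T*(-1)/3 = 4 - (-1)*T/3 = 4 + T/3)
x(B, h) = -4/3 + 9*B + 14*h (x(B, h) = (9*B + 14*h) + 4/(-3) = (9*B + 14*h) + 4*(-⅓) = (9*B + 14*h) - 4/3 = -4/3 + 9*B + 14*h)
b*x(E(U), z) = 181*(-4/3 + 9*(4 + (⅓)*4) + 14*(-8)) = 181*(-4/3 + 9*(4 + 4/3) - 112) = 181*(-4/3 + 9*(16/3) - 112) = 181*(-4/3 + 48 - 112) = 181*(-196/3) = -35476/3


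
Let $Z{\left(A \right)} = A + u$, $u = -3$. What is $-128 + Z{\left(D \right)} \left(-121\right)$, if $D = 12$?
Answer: $-1217$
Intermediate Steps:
$Z{\left(A \right)} = -3 + A$ ($Z{\left(A \right)} = A - 3 = -3 + A$)
$-128 + Z{\left(D \right)} \left(-121\right) = -128 + \left(-3 + 12\right) \left(-121\right) = -128 + 9 \left(-121\right) = -128 - 1089 = -1217$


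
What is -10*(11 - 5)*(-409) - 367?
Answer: 24173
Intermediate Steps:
-10*(11 - 5)*(-409) - 367 = -10*6*(-409) - 367 = -60*(-409) - 367 = 24540 - 367 = 24173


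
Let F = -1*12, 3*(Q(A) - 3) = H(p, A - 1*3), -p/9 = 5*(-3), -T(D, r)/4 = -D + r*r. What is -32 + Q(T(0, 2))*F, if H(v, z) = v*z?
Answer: 10192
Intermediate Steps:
T(D, r) = -4*r² + 4*D (T(D, r) = -4*(-D + r*r) = -4*(-D + r²) = -4*(r² - D) = -4*r² + 4*D)
p = 135 (p = -45*(-3) = -9*(-15) = 135)
Q(A) = -132 + 45*A (Q(A) = 3 + (135*(A - 1*3))/3 = 3 + (135*(A - 3))/3 = 3 + (135*(-3 + A))/3 = 3 + (-405 + 135*A)/3 = 3 + (-135 + 45*A) = -132 + 45*A)
F = -12
-32 + Q(T(0, 2))*F = -32 + (-132 + 45*(-4*2² + 4*0))*(-12) = -32 + (-132 + 45*(-4*4 + 0))*(-12) = -32 + (-132 + 45*(-16 + 0))*(-12) = -32 + (-132 + 45*(-16))*(-12) = -32 + (-132 - 720)*(-12) = -32 - 852*(-12) = -32 + 10224 = 10192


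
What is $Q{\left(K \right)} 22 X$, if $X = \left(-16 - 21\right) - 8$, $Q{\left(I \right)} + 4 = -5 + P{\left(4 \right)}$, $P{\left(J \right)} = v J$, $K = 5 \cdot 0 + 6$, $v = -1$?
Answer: $12870$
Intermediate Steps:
$K = 6$ ($K = 0 + 6 = 6$)
$P{\left(J \right)} = - J$
$Q{\left(I \right)} = -13$ ($Q{\left(I \right)} = -4 - 9 = -13$)
$X = -45$ ($X = -37 - 8 = -45$)
$Q{\left(K \right)} 22 X = \left(-13\right) 22 \left(-45\right) = \left(-286\right) \left(-45\right) = 12870$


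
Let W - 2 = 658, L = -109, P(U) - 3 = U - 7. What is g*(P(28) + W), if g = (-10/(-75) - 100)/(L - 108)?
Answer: 48792/155 ≈ 314.79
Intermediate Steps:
P(U) = -4 + U (P(U) = 3 + (U - 7) = 3 + (-7 + U) = -4 + U)
g = 214/465 (g = (-10/(-75) - 100)/(-109 - 108) = (-10*(-1/75) - 100)/(-217) = (2/15 - 100)*(-1/217) = -1498/15*(-1/217) = 214/465 ≈ 0.46022)
W = 660 (W = 2 + 658 = 660)
g*(P(28) + W) = 214*((-4 + 28) + 660)/465 = 214*(24 + 660)/465 = (214/465)*684 = 48792/155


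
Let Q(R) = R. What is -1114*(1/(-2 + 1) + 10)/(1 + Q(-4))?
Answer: 3342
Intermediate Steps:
-1114*(1/(-2 + 1) + 10)/(1 + Q(-4)) = -1114*(1/(-2 + 1) + 10)/(1 - 4) = -1114*(1/(-1) + 10)/(-3) = -1114*(-1 + 10)*(-1)/3 = -10026*(-1)/3 = -1114*(-3) = 3342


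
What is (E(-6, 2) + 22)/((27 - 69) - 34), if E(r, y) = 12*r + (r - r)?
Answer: 25/38 ≈ 0.65790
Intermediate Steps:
E(r, y) = 12*r (E(r, y) = 12*r + 0 = 12*r)
(E(-6, 2) + 22)/((27 - 69) - 34) = (12*(-6) + 22)/((27 - 69) - 34) = (-72 + 22)/(-42 - 34) = -50/(-76) = -50*(-1/76) = 25/38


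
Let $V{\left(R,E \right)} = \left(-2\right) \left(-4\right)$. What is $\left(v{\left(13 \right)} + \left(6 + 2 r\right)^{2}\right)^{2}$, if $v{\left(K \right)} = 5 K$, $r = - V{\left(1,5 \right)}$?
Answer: $27225$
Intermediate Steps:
$V{\left(R,E \right)} = 8$
$r = -8$ ($r = \left(-1\right) 8 = -8$)
$\left(v{\left(13 \right)} + \left(6 + 2 r\right)^{2}\right)^{2} = \left(5 \cdot 13 + \left(6 + 2 \left(-8\right)\right)^{2}\right)^{2} = \left(65 + \left(6 - 16\right)^{2}\right)^{2} = \left(65 + \left(-10\right)^{2}\right)^{2} = \left(65 + 100\right)^{2} = 165^{2} = 27225$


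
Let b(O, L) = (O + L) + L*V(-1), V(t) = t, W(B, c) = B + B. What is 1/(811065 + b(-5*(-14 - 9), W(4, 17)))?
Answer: 1/811180 ≈ 1.2328e-6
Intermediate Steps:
W(B, c) = 2*B
b(O, L) = O (b(O, L) = (O + L) + L*(-1) = (L + O) - L = O)
1/(811065 + b(-5*(-14 - 9), W(4, 17))) = 1/(811065 - 5*(-14 - 9)) = 1/(811065 - 5*(-23)) = 1/(811065 + 115) = 1/811180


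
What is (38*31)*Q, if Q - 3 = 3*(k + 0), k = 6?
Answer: 24738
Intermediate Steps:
Q = 21 (Q = 3 + 3*(6 + 0) = 3 + 3*6 = 3 + 18 = 21)
(38*31)*Q = (38*31)*21 = 1178*21 = 24738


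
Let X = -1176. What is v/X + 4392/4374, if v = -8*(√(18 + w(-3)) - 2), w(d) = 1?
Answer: 11794/11907 + √19/147 ≈ 1.0202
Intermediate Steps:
v = 16 - 8*√19 (v = -8*(√(18 + 1) - 2) = -8*(√19 - 2) = -8*(-2 + √19) = 16 - 8*√19 ≈ -18.871)
v/X + 4392/4374 = (16 - 8*√19)/(-1176) + 4392/4374 = (16 - 8*√19)*(-1/1176) + 4392*(1/4374) = (-2/147 + √19/147) + 244/243 = 11794/11907 + √19/147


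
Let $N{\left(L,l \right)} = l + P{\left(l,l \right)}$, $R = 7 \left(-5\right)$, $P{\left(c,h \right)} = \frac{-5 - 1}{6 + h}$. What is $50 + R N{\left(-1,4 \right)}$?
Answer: $-69$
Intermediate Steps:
$P{\left(c,h \right)} = - \frac{6}{6 + h}$
$R = -35$
$N{\left(L,l \right)} = l - \frac{6}{6 + l}$
$50 + R N{\left(-1,4 \right)} = 50 - 35 \frac{-6 + 4 \left(6 + 4\right)}{6 + 4} = 50 - 35 \frac{-6 + 4 \cdot 10}{10} = 50 - 35 \frac{-6 + 40}{10} = 50 - 35 \cdot \frac{1}{10} \cdot 34 = 50 - 119 = -69$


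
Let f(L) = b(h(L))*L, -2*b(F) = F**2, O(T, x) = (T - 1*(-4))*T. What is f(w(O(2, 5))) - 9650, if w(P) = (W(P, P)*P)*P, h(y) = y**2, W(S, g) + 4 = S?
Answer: -1014454095455666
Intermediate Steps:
W(S, g) = -4 + S
O(T, x) = T*(4 + T) (O(T, x) = (T + 4)*T = (4 + T)*T = T*(4 + T))
w(P) = P**2*(-4 + P) (w(P) = ((-4 + P)*P)*P = (P*(-4 + P))*P = P**2*(-4 + P))
b(F) = -F**2/2
f(L) = -L**5/2 (f(L) = (-L**4/2)*L = -L**5/2)
f(w(O(2, 5))) - 9650 = -1024*(-4 + 2*(4 + 2))**5*(4 + 2)**10/2 - 9650 = -61917364224*(-4 + 2*6)**5/2 - 9650 = -61917364224*(-4 + 12)**5/2 - 9650 = -(144*8)**5/2 - 9650 = -1/2*1152**5 - 9650 = -1/2*2028908190892032 - 9650 = -1014454095446016 - 9650 = -1014454095455666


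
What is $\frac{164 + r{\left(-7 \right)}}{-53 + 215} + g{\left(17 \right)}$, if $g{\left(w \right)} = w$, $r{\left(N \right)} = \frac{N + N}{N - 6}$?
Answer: $\frac{18974}{1053} \approx 18.019$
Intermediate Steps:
$r{\left(N \right)} = \frac{2 N}{-6 + N}$
$\frac{164 + r{\left(-7 \right)}}{-53 + 215} + g{\left(17 \right)} = \frac{164 + 2 \left(-7\right) \frac{1}{-6 - 7}}{-53 + 215} + 17 = \frac{164 + 2 \left(-7\right) \frac{1}{-13}}{162} + 17 = \left(164 + 2 \left(-7\right) \left(- \frac{1}{13}\right)\right) \frac{1}{162} + 17 = \left(164 + \frac{14}{13}\right) \frac{1}{162} + 17 = \frac{2146}{13} \cdot \frac{1}{162} + 17 = \frac{1073}{1053} + 17 = \frac{18974}{1053}$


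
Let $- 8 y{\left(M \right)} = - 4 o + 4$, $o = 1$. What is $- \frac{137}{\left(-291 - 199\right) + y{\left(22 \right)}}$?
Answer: $\frac{137}{490} \approx 0.27959$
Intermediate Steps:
$y{\left(M \right)} = 0$ ($y{\left(M \right)} = - \frac{\left(-4\right) 1 + 4}{8} = - \frac{-4 + 4}{8} = \left(- \frac{1}{8}\right) 0 = 0$)
$- \frac{137}{\left(-291 - 199\right) + y{\left(22 \right)}} = - \frac{137}{\left(-291 - 199\right) + 0} = - \frac{137}{-490 + 0} = - \frac{137}{-490} = \left(-137\right) \left(- \frac{1}{490}\right) = \frac{137}{490}$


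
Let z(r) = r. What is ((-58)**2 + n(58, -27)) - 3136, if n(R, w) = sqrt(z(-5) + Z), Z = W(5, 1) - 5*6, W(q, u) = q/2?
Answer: 228 + I*sqrt(130)/2 ≈ 228.0 + 5.7009*I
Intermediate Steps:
W(q, u) = q/2 (W(q, u) = q*(1/2) = q/2)
Z = -55/2 (Z = (1/2)*5 - 5*6 = 5/2 - 30 = -55/2 ≈ -27.500)
n(R, w) = I*sqrt(130)/2 (n(R, w) = sqrt(-5 - 55/2) = sqrt(-65/2) = I*sqrt(130)/2)
((-58)**2 + n(58, -27)) - 3136 = ((-58)**2 + I*sqrt(130)/2) - 3136 = (3364 + I*sqrt(130)/2) - 3136 = 228 + I*sqrt(130)/2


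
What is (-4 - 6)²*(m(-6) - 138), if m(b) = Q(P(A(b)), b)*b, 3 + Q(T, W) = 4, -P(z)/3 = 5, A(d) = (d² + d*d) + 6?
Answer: -14400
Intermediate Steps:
A(d) = 6 + 2*d² (A(d) = (d² + d²) + 6 = 2*d² + 6 = 6 + 2*d²)
P(z) = -15 (P(z) = -3*5 = -15)
Q(T, W) = 1 (Q(T, W) = -3 + 4 = 1)
m(b) = b (m(b) = 1*b = b)
(-4 - 6)²*(m(-6) - 138) = (-4 - 6)²*(-6 - 138) = (-10)²*(-144) = 100*(-144) = -14400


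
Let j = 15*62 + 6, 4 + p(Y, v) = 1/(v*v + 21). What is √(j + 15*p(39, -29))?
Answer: 3*√72324386/862 ≈ 29.598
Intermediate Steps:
p(Y, v) = -4 + 1/(21 + v²) (p(Y, v) = -4 + 1/(v*v + 21) = -4 + 1/(v² + 21) = -4 + 1/(21 + v²))
j = 936 (j = 930 + 6 = 936)
√(j + 15*p(39, -29)) = √(936 + 15*((-83 - 4*(-29)²)/(21 + (-29)²))) = √(936 + 15*((-83 - 4*841)/(21 + 841))) = √(936 + 15*((-83 - 3364)/862)) = √(936 + 15*((1/862)*(-3447))) = √(936 + 15*(-3447/862)) = √(936 - 51705/862) = √(755127/862) = 3*√72324386/862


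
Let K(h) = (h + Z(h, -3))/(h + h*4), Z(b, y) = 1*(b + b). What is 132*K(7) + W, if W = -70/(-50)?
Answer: 403/5 ≈ 80.600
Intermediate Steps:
Z(b, y) = 2*b (Z(b, y) = 1*(2*b) = 2*b)
W = 7/5 (W = -70*(-1/50) = 7/5 ≈ 1.4000)
K(h) = 3/5 (K(h) = (h + 2*h)/(h + h*4) = (3*h)/(h + 4*h) = (3*h)/((5*h)) = (3*h)*(1/(5*h)) = 3/5)
132*K(7) + W = 132*(3/5) + 7/5 = 396/5 + 7/5 = 403/5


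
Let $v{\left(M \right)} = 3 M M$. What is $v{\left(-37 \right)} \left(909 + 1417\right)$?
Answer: $9552882$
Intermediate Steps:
$v{\left(M \right)} = 3 M^{2}$
$v{\left(-37 \right)} \left(909 + 1417\right) = 3 \left(-37\right)^{2} \left(909 + 1417\right) = 3 \cdot 1369 \cdot 2326 = 4107 \cdot 2326 = 9552882$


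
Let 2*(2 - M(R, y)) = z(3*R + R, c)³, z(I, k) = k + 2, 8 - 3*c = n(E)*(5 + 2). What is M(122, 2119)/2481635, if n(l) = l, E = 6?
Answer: 2206/13400829 ≈ 0.00016462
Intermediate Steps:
c = -34/3 (c = 8/3 - 2*(5 + 2) = 8/3 - 2*7 = 8/3 - ⅓*42 = 8/3 - 14 = -34/3 ≈ -11.333)
z(I, k) = 2 + k
M(R, y) = 11030/27 (M(R, y) = 2 - (2 - 34/3)³/2 = 2 - (-28/3)³/2 = 2 - ½*(-21952/27) = 2 + 10976/27 = 11030/27)
M(122, 2119)/2481635 = (11030/27)/2481635 = (11030/27)*(1/2481635) = 2206/13400829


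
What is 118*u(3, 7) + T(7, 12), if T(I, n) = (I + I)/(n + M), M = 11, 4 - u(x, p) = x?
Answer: 2728/23 ≈ 118.61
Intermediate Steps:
u(x, p) = 4 - x
T(I, n) = 2*I/(11 + n) (T(I, n) = (I + I)/(n + 11) = (2*I)/(11 + n) = 2*I/(11 + n))
118*u(3, 7) + T(7, 12) = 118*(4 - 1*3) + 2*7/(11 + 12) = 118*(4 - 3) + 2*7/23 = 118*1 + 2*7*(1/23) = 118 + 14/23 = 2728/23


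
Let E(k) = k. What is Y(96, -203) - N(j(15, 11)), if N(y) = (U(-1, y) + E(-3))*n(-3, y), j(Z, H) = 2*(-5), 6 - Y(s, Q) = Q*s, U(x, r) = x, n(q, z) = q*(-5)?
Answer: 19554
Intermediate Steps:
n(q, z) = -5*q
Y(s, Q) = 6 - Q*s
j(Z, H) = -10
N(y) = -60 (N(y) = (-1 - 3)*(-5*(-3)) = -4*15 = -60)
Y(96, -203) - N(j(15, 11)) = (6 - 1*(-203)*96) - 1*(-60) = (6 + 19488) + 60 = 19494 + 60 = 19554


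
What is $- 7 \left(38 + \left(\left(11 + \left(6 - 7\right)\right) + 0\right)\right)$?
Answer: $-336$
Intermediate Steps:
$- 7 \left(38 + \left(\left(11 + \left(6 - 7\right)\right) + 0\right)\right) = - 7 \left(38 + \left(\left(11 - 1\right) + 0\right)\right) = - 7 \left(38 + \left(10 + 0\right)\right) = - 7 \left(38 + 10\right) = \left(-7\right) 48 = -336$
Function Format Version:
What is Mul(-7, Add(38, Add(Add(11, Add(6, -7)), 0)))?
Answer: -336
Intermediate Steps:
Mul(-7, Add(38, Add(Add(11, Add(6, -7)), 0))) = Mul(-7, Add(38, Add(Add(11, -1), 0))) = Mul(-7, Add(38, Add(10, 0))) = Mul(-7, Add(38, 10)) = Mul(-7, 48) = -336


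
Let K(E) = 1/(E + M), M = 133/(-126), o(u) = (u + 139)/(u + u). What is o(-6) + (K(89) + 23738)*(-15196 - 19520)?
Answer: -15654391107563/18996 ≈ -8.2409e+8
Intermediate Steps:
o(u) = (139 + u)/(2*u) (o(u) = (139 + u)/((2*u)) = (139 + u)*(1/(2*u)) = (139 + u)/(2*u))
M = -19/18 (M = 133*(-1/126) = -19/18 ≈ -1.0556)
K(E) = 1/(-19/18 + E) (K(E) = 1/(E - 19/18) = 1/(-19/18 + E))
o(-6) + (K(89) + 23738)*(-15196 - 19520) = (½)*(139 - 6)/(-6) + (18/(-19 + 18*89) + 23738)*(-15196 - 19520) = (½)*(-⅙)*133 + (18/(-19 + 1602) + 23738)*(-34716) = -133/12 + (18/1583 + 23738)*(-34716) = -133/12 + (37577272/1583)*(-34716) = -133/12 - 1304532574752/1583 = -15654391107563/18996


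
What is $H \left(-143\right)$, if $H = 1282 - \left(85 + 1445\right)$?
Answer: $35464$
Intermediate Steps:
$H = -248$ ($H = 1282 - 1530 = -248$)
$H \left(-143\right) = \left(-248\right) \left(-143\right) = 35464$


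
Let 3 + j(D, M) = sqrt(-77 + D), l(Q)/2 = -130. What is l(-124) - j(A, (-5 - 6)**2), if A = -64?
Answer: -257 - I*sqrt(141) ≈ -257.0 - 11.874*I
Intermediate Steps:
l(Q) = -260 (l(Q) = 2*(-130) = -260)
j(D, M) = -3 + sqrt(-77 + D)
l(-124) - j(A, (-5 - 6)**2) = -260 - (-3 + sqrt(-77 - 64)) = -260 - (-3 + sqrt(-141)) = -260 - (-3 + I*sqrt(141)) = -260 + (3 - I*sqrt(141)) = -257 - I*sqrt(141)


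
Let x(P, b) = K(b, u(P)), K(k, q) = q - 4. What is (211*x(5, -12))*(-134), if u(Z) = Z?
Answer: -28274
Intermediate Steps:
K(k, q) = -4 + q
x(P, b) = -4 + P
(211*x(5, -12))*(-134) = (211*(-4 + 5))*(-134) = (211*1)*(-134) = 211*(-134) = -28274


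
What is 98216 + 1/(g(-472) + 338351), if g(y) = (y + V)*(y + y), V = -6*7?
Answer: 80887456473/823567 ≈ 98216.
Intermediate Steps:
V = -42
g(y) = 2*y*(-42 + y) (g(y) = (y - 42)*(y + y) = (-42 + y)*(2*y) = 2*y*(-42 + y))
98216 + 1/(g(-472) + 338351) = 98216 + 1/(2*(-472)*(-42 - 472) + 338351) = 98216 + 1/(2*(-472)*(-514) + 338351) = 98216 + 1/(485216 + 338351) = 98216 + 1/823567 = 80887456473/823567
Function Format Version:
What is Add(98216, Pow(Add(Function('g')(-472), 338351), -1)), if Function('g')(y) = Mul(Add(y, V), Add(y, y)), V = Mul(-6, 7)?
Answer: Rational(80887456473, 823567) ≈ 98216.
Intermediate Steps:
V = -42
Function('g')(y) = Mul(2, y, Add(-42, y)) (Function('g')(y) = Mul(Add(y, -42), Add(y, y)) = Mul(Add(-42, y), Mul(2, y)) = Mul(2, y, Add(-42, y)))
Add(98216, Pow(Add(Function('g')(-472), 338351), -1)) = Add(98216, Pow(Add(Mul(2, -472, Add(-42, -472)), 338351), -1)) = Add(98216, Pow(Add(Mul(2, -472, -514), 338351), -1)) = Add(98216, Pow(Add(485216, 338351), -1)) = Add(98216, Pow(823567, -1)) = Add(98216, Rational(1, 823567)) = Rational(80887456473, 823567)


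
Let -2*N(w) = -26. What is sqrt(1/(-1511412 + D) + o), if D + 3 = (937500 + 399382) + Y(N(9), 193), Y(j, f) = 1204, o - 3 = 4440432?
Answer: sqrt(133403732229741506)/173329 ≈ 2107.2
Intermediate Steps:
o = 4440435 (o = 3 + 4440432 = 4440435)
N(w) = 13 (N(w) = -1/2*(-26) = 13)
D = 1338083 (D = -3 + ((937500 + 399382) + 1204) = -3 + (1336882 + 1204) = -3 + 1338086 = 1338083)
sqrt(1/(-1511412 + D) + o) = sqrt(1/(-1511412 + 1338083) + 4440435) = sqrt(1/(-173329) + 4440435) = sqrt(-1/173329 + 4440435) = sqrt(769656158114/173329) = sqrt(133403732229741506)/173329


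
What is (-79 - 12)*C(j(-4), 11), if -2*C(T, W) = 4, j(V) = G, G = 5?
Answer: 182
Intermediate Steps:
j(V) = 5
C(T, W) = -2 (C(T, W) = -½*4 = -2)
(-79 - 12)*C(j(-4), 11) = (-79 - 12)*(-2) = -91*(-2) = 182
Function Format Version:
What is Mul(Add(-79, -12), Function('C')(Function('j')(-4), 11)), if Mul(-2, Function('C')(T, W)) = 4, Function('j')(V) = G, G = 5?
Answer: 182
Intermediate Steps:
Function('j')(V) = 5
Function('C')(T, W) = -2 (Function('C')(T, W) = Mul(Rational(-1, 2), 4) = -2)
Mul(Add(-79, -12), Function('C')(Function('j')(-4), 11)) = Mul(Add(-79, -12), -2) = Mul(-91, -2) = 182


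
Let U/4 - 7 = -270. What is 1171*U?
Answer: -1231892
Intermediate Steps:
U = -1052 (U = 28 + 4*(-270) = 28 - 1080 = -1052)
1171*U = 1171*(-1052) = -1231892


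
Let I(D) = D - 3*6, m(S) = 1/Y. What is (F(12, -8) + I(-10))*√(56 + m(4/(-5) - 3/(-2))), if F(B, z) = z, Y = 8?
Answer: -9*√898 ≈ -269.70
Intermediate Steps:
m(S) = ⅛ (m(S) = 1/8 = ⅛)
I(D) = -18 + D (I(D) = D - 18 = -18 + D)
(F(12, -8) + I(-10))*√(56 + m(4/(-5) - 3/(-2))) = (-8 + (-18 - 10))*√(56 + ⅛) = (-8 - 28)*√(449/8) = -9*√898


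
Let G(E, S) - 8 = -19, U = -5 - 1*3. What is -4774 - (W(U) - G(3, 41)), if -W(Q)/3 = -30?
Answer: -4875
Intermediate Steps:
U = -8 (U = -5 - 3 = -8)
G(E, S) = -11 (G(E, S) = 8 - 19 = -11)
W(Q) = 90 (W(Q) = -3*(-30) = 90)
-4774 - (W(U) - G(3, 41)) = -4774 - (90 - 1*(-11)) = -4774 - (90 + 11) = -4774 - 1*101 = -4774 - 101 = -4875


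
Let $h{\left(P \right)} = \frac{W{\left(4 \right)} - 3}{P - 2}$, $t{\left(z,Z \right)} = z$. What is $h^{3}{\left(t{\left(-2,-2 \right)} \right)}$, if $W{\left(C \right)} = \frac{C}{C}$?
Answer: $\frac{1}{8} \approx 0.125$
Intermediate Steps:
$W{\left(C \right)} = 1$
$h{\left(P \right)} = - \frac{2}{-2 + P}$ ($h{\left(P \right)} = \frac{1 - 3}{P - 2} = - \frac{2}{-2 + P}$)
$h^{3}{\left(t{\left(-2,-2 \right)} \right)} = \left(- \frac{2}{-2 - 2}\right)^{3} = \left(- \frac{2}{-4}\right)^{3} = \left(\left(-2\right) \left(- \frac{1}{4}\right)\right)^{3} = \left(\frac{1}{2}\right)^{3} = \frac{1}{8}$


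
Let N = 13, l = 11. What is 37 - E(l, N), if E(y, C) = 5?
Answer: 32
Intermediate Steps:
37 - E(l, N) = 37 - 1*5 = 37 - 5 = 32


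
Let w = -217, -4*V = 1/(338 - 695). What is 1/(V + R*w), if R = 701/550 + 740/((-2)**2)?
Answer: -392700/15873552763 ≈ -2.4739e-5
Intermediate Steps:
V = 1/1428 (V = -1/(4*(338 - 695)) = -1/4/(-357) = -1/4*(-1/357) = 1/1428 ≈ 0.00070028)
R = 102451/550 (R = 701*(1/550) + 740/4 = 701/550 + 740*(1/4) = 701/550 + 185 = 102451/550 ≈ 186.27)
1/(V + R*w) = 1/(1/1428 + (102451/550)*(-217)) = 1/(1/1428 - 22231867/550) = 1/(-15873552763/392700) = -392700/15873552763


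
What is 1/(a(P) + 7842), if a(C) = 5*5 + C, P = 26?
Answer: 1/7893 ≈ 0.00012669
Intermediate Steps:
a(C) = 25 + C
1/(a(P) + 7842) = 1/((25 + 26) + 7842) = 1/(51 + 7842) = 1/7893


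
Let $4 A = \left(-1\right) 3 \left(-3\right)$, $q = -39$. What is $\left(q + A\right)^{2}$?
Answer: $\frac{21609}{16} \approx 1350.6$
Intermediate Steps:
$A = \frac{9}{4}$ ($A = \frac{\left(-1\right) 3 \left(-3\right)}{4} = \frac{\left(-3\right) \left(-3\right)}{4} = \frac{1}{4} \cdot 9 = \frac{9}{4} \approx 2.25$)
$\left(q + A\right)^{2} = \left(-39 + \frac{9}{4}\right)^{2} = \left(- \frac{147}{4}\right)^{2} = \frac{21609}{16}$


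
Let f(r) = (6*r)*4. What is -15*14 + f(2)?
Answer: -162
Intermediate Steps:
f(r) = 24*r
-15*14 + f(2) = -15*14 + 24*2 = -210 + 48 = -162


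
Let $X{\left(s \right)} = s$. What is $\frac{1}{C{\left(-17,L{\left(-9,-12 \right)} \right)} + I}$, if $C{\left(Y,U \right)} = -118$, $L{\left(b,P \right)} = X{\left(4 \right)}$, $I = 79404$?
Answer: $\frac{1}{79286} \approx 1.2613 \cdot 10^{-5}$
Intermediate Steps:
$L{\left(b,P \right)} = 4$
$\frac{1}{C{\left(-17,L{\left(-9,-12 \right)} \right)} + I} = \frac{1}{-118 + 79404} = \frac{1}{79286}$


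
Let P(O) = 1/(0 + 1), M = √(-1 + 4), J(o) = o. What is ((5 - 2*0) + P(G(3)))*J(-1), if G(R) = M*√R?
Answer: -6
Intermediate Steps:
M = √3 ≈ 1.7320
G(R) = √3*√R
P(O) = 1 (P(O) = 1/1 = 1)
((5 - 2*0) + P(G(3)))*J(-1) = ((5 - 2*0) + 1)*(-1) = ((5 + 0) + 1)*(-1) = (5 + 1)*(-1) = 6*(-1) = -6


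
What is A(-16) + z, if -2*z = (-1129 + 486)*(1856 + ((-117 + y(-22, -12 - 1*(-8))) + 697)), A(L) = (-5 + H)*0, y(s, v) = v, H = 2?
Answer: 781888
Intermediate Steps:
A(L) = 0 (A(L) = (-5 + 2)*0 = -3*0 = 0)
z = 781888 (z = -(-1129 + 486)*(1856 + ((-117 + (-12 - 1*(-8))) + 697))/2 = -(-643)*(1856 + ((-117 + (-12 + 8)) + 697))/2 = -(-643)*(1856 + ((-117 - 4) + 697))/2 = -(-643)*(1856 + (-121 + 697))/2 = -(-643)*(1856 + 576)/2 = -(-643)*2432/2 = -½*(-1563776) = 781888)
A(-16) + z = 0 + 781888 = 781888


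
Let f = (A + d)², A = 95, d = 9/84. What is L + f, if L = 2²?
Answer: 7094705/784 ≈ 9049.4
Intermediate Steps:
d = 3/28 (d = 9*(1/84) = 3/28 ≈ 0.10714)
f = 7091569/784 (f = (95 + 3/28)² = (2663/28)² = 7091569/784 ≈ 9045.4)
L = 4
L + f = 4 + 7091569/784 = 7094705/784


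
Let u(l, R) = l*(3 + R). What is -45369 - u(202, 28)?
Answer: -51631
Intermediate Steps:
-45369 - u(202, 28) = -45369 - 202*(3 + 28) = -45369 - 202*31 = -45369 - 1*6262 = -45369 - 6262 = -51631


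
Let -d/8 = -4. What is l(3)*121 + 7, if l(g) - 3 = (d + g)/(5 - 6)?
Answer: -3865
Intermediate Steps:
d = 32 (d = -8*(-4) = 32)
l(g) = -29 - g (l(g) = 3 + (32 + g)/(5 - 6) = 3 + (32 + g)/(-1) = 3 + (32 + g)*(-1) = 3 + (-32 - g) = -29 - g)
l(3)*121 + 7 = (-29 - 1*3)*121 + 7 = (-29 - 3)*121 + 7 = -32*121 + 7 = -3872 + 7 = -3865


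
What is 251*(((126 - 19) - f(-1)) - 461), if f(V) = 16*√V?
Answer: -88854 - 4016*I ≈ -88854.0 - 4016.0*I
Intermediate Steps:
251*(((126 - 19) - f(-1)) - 461) = 251*(((126 - 19) - 16*√(-1)) - 461) = 251*((107 - 16*I) - 461) = 251*(-354 - 16*I) = -88854 - 4016*I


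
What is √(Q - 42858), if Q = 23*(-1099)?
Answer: I*√68135 ≈ 261.03*I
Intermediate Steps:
Q = -25277
√(Q - 42858) = √(-25277 - 42858) = √(-68135) = I*√68135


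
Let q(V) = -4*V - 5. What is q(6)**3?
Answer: -24389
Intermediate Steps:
q(V) = -5 - 4*V
q(6)**3 = (-5 - 4*6)**3 = (-5 - 24)**3 = (-29)**3 = -24389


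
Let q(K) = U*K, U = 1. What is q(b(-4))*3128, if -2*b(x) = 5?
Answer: -7820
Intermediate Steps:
b(x) = -5/2 (b(x) = -½*5 = -5/2)
q(K) = K (q(K) = 1*K = K)
q(b(-4))*3128 = -5/2*3128 = -7820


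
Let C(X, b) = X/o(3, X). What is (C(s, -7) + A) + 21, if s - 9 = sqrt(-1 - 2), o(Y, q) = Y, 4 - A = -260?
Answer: 288 + I*sqrt(3)/3 ≈ 288.0 + 0.57735*I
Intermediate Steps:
A = 264 (A = 4 - 1*(-260) = 4 + 260 = 264)
s = 9 + I*sqrt(3) (s = 9 + sqrt(-1 - 2) = 9 + sqrt(-3) = 9 + I*sqrt(3) ≈ 9.0 + 1.732*I)
C(X, b) = X/3
(C(s, -7) + A) + 21 = ((9 + I*sqrt(3))/3 + 264) + 21 = ((3 + I*sqrt(3)/3) + 264) + 21 = (267 + I*sqrt(3)/3) + 21 = 288 + I*sqrt(3)/3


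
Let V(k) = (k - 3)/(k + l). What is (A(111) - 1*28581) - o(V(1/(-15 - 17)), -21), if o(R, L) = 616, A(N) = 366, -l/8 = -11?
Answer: -28831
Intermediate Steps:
l = 88 (l = -8*(-11) = 88)
V(k) = (-3 + k)/(88 + k) (V(k) = (k - 3)/(k + 88) = (-3 + k)/(88 + k))
(A(111) - 1*28581) - o(V(1/(-15 - 17)), -21) = (366 - 1*28581) - 1*616 = (366 - 28581) - 616 = -28215 - 616 = -28831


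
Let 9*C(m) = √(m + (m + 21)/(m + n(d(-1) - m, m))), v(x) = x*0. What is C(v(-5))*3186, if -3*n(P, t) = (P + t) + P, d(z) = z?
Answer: 531*√14 ≈ 1986.8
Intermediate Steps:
v(x) = 0
n(P, t) = -2*P/3 - t/3 (n(P, t) = -((P + t) + P)/3 = -(t + 2*P)/3 = -2*P/3 - t/3)
C(m) = √(m + (21 + m)/(⅔ + 4*m/3))/9 (C(m) = √(m + (m + 21)/(m + (-2*(-1 - m)/3 - m/3)))/9 = √(m + (21 + m)/(m + ((⅔ + 2*m/3) - m/3)))/9 = √(m + (21 + m)/(m + (⅔ + m/3)))/9 = √(m + (21 + m)/(⅔ + 4*m/3))/9)
C(v(-5))*3186 = (√2*√((63 + 4*0² + 5*0)/(1 + 2*0))/18)*3186 = (√2*√((63 + 4*0 + 0)/(1 + 0))/18)*3186 = (√2*√((63 + 0 + 0)/1)/18)*3186 = (√2*√(1*63)/18)*3186 = (√2*√63/18)*3186 = (√2*(3*√7)/18)*3186 = (√14/6)*3186 = 531*√14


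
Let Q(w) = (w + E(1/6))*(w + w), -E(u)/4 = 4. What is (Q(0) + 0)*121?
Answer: 0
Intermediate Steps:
E(u) = -16 (E(u) = -4*4 = -16)
Q(w) = 2*w*(-16 + w) (Q(w) = (w - 16)*(w + w) = (-16 + w)*(2*w) = 2*w*(-16 + w))
(Q(0) + 0)*121 = (2*0*(-16 + 0) + 0)*121 = (2*0*(-16) + 0)*121 = (0 + 0)*121 = 0*121 = 0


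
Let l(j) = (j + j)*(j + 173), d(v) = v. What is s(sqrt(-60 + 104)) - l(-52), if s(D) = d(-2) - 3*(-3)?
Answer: 12591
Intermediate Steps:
l(j) = 2*j*(173 + j) (l(j) = (2*j)*(173 + j) = 2*j*(173 + j))
s(D) = 7 (s(D) = -2 - 3*(-3) = -2 + 9 = 7)
s(sqrt(-60 + 104)) - l(-52) = 7 - 2*(-52)*(173 - 52) = 7 - 2*(-52)*121 = 7 - 1*(-12584) = 7 + 12584 = 12591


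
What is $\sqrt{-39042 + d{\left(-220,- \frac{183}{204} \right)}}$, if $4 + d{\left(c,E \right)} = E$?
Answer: $\frac{3 i \sqrt{5015357}}{34} \approx 197.6 i$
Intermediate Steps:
$d{\left(c,E \right)} = -4 + E$
$\sqrt{-39042 + d{\left(-220,- \frac{183}{204} \right)}} = \sqrt{-39042 - \left(4 + \frac{183}{204}\right)} = \sqrt{-39042 - \frac{333}{68}} = \sqrt{- \frac{2655189}{68}} = \frac{3 i \sqrt{5015357}}{34}$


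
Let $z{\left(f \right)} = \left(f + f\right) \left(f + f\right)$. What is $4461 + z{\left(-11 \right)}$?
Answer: $4945$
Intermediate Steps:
$z{\left(f \right)} = 4 f^{2}$ ($z{\left(f \right)} = 2 f 2 f = 4 f^{2}$)
$4461 + z{\left(-11 \right)} = 4461 + 4 \left(-11\right)^{2} = 4461 + 4 \cdot 121 = 4461 + 484 = 4945$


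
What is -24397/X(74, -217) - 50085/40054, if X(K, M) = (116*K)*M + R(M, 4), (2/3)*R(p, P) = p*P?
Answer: -106431734/86015965 ≈ -1.2373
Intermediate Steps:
R(p, P) = 3*P*p/2 (R(p, P) = 3*(p*P)/2 = 3*(P*p)/2 = 3*P*p/2)
X(K, M) = 6*M + 116*K*M (X(K, M) = (116*K)*M + (3/2)*4*M = 116*K*M + 6*M = 6*M + 116*K*M)
-24397/X(74, -217) - 50085/40054 = -24397*(-1/(434*(3 + 58*74))) - 50085/40054 = -24397*(-1/(434*(3 + 4292))) - 50085*1/40054 = -24397/(2*(-217)*4295) - 7155/5722 = -24397/(-1864030) - 7155/5722 = -24397*(-1/1864030) - 7155/5722 = 787/60130 - 7155/5722 = -106431734/86015965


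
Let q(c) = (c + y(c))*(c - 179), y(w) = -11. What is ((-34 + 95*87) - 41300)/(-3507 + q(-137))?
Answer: -33069/43261 ≈ -0.76441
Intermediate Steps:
q(c) = (-179 + c)*(-11 + c) (q(c) = (c - 11)*(c - 179) = (-11 + c)*(-179 + c) = (-179 + c)*(-11 + c))
((-34 + 95*87) - 41300)/(-3507 + q(-137)) = ((-34 + 95*87) - 41300)/(-3507 + (1969 + (-137)² - 190*(-137))) = ((-34 + 8265) - 41300)/(-3507 + (1969 + 18769 + 26030)) = (8231 - 41300)/(-3507 + 46768) = -33069/43261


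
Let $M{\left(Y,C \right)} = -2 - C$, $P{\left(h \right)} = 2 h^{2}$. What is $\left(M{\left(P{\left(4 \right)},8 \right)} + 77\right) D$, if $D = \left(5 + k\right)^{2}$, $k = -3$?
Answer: $268$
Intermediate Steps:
$D = 4$ ($D = \left(5 - 3\right)^{2} = 2^{2} = 4$)
$\left(M{\left(P{\left(4 \right)},8 \right)} + 77\right) D = \left(\left(-2 - 8\right) + 77\right) 4 = \left(-10 + 77\right) 4 = 67 \cdot 4 = 268$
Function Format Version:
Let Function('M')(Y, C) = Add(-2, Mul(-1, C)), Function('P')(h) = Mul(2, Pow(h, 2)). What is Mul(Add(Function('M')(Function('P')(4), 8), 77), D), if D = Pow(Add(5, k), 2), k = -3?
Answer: 268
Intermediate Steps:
D = 4 (D = Pow(Add(5, -3), 2) = Pow(2, 2) = 4)
Mul(Add(Function('M')(Function('P')(4), 8), 77), D) = Mul(Add(Add(-2, Mul(-1, 8)), 77), 4) = Mul(Add(Add(-2, -8), 77), 4) = Mul(Add(-10, 77), 4) = Mul(67, 4) = 268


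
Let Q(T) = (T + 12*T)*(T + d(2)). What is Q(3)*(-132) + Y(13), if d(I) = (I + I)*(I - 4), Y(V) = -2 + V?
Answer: 25751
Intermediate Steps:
d(I) = 2*I*(-4 + I) (d(I) = (2*I)*(-4 + I) = 2*I*(-4 + I))
Q(T) = 13*T*(-8 + T) (Q(T) = (T + 12*T)*(T + 2*2*(-4 + 2)) = (13*T)*(T + 2*2*(-2)) = (13*T)*(T - 8) = (13*T)*(-8 + T) = 13*T*(-8 + T))
Q(3)*(-132) + Y(13) = (13*3*(-8 + 3))*(-132) + (-2 + 13) = (13*3*(-5))*(-132) + 11 = -195*(-132) + 11 = 25740 + 11 = 25751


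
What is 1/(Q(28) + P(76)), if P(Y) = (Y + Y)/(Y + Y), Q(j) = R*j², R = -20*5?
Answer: -1/78399 ≈ -1.2755e-5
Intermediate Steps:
R = -100
Q(j) = -100*j²
P(Y) = 1 (P(Y) = (2*Y)/((2*Y)) = (2*Y)*(1/(2*Y)) = 1)
1/(Q(28) + P(76)) = 1/(-100*28² + 1) = 1/(-100*784 + 1) = 1/(-78400 + 1) = 1/(-78399) = -1/78399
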